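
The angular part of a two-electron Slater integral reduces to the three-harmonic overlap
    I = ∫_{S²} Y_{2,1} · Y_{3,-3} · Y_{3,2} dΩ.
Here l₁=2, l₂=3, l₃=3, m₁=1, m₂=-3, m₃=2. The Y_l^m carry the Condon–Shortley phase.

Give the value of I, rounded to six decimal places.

Rules hold: Σm=0, L=8 even, 1≤3≤5.
N = 5·7·7 = 245
Δ = 2!·2!·4!/9! = 1/3780
Racah Σ t=0..2: t=0:+1/24 t=1:−1/4 t=2:+1/24 = -1/6
⇒ 3j(2 3 3; 0 0 0)² = 4/105, sgn +1
Racah Σ t=0..0: t=0:+1/48 = 1/48
⇒ 3j(2 3 3; 1 -3 2)² = 5/84, sgn -1
4πI² = N·(3j₀)²·(3jₘ)² = 5/9
I = -1·√(0.555556/4π) = -0.21026104

-0.210261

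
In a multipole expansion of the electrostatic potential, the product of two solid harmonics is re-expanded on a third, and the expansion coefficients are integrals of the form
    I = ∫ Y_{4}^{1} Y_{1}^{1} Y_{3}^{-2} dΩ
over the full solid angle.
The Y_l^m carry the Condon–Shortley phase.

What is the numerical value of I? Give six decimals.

-0.106622

Checks pass: Σm=0; 8 even; l₃=3∈[3,5].
(2·4+1)(2·1+1)(2·3+1) = 189
Δ: 2! 6! 0! / 9! → 1/252
sum: t=1:−1/36 = -1/36
3j²(4 1 3; 0 0 0) = Δ·Π!·Σ² = 4/63  (sign +1)
sum: t=2:+1/240 = 1/240
3j²(4 1 3; 1 1 -2) = Δ·Π!·Σ² = 1/84  (sign -1)
combine: 4πI² = 189·4/63·1/84 = 1/7
take √, sign -1: I = -0.10662181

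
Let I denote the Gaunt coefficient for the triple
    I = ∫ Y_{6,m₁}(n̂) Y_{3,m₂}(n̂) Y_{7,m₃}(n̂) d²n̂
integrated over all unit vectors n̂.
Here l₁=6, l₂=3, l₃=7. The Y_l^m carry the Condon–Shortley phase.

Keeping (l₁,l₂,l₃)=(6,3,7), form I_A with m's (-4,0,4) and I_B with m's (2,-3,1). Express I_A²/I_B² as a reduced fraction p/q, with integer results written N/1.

352/1225

Shared (l₁,l₂,l₃)=(6,3,7): N and (l;000)² cancel in I_A²/I_B².
A: Δ = 2!·10!·4!/17! = 1/2042040; Racah Σ t=0..2: t=0:+1/43545600 t=1:−1/1451520 t=2:+1/967680 = 1/2721600; ⇒ 3j(6 3 7; -4 0 4)² = 32/7735, sgn -1
B: Δ = 2!·10!·4!/17! = 1/2042040; Racah Σ t=0..0: t=0:+1/829440 = 1/829440; ⇒ 3j(6 3 7; 2 -3 1)² = 35/2431, sgn +1
I_A²/I_B² = (32/7735)/(35/2431) = 352/1225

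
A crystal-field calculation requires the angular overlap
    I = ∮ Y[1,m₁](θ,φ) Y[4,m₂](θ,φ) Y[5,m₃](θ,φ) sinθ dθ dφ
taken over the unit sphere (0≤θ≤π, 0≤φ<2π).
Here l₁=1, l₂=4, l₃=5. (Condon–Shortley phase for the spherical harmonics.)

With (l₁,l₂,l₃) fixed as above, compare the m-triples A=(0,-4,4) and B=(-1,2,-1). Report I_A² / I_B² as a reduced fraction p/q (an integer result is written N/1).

3/2

Shared (l₁,l₂,l₃)=(1,4,5): N and (l;000)² cancel in I_A²/I_B².
A: Δ = 0!·2!·8!/11! = 1/495; Racah Σ t=0..0: t=0:+1/40320 = 1/40320; ⇒ 3j(1 4 5; 0 -4 4)² = 1/55, sgn -1
B: Δ = 0!·2!·8!/11! = 1/495; Racah Σ t=0..0: t=0:+1/2880 = 1/2880; ⇒ 3j(1 4 5; -1 2 -1)² = 2/165, sgn +1
I_A²/I_B² = (1/55)/(2/165) = 3/2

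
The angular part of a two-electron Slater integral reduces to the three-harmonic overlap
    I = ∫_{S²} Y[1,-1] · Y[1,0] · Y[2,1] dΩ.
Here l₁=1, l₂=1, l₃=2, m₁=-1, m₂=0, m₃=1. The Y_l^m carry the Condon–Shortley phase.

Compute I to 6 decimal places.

m-sum 0 ✓  L=4 even ✓  0≤2≤2 ✓
Π(2lᵢ+1) = 3×3×5 = 45
triangle coeff Δ(1,1,2) = 1/30
Σ_t [0,0]: t=0:+1/1 = 1/1
(3j)²=2/15 [(1 1 2; 0 0 0)], sign=+1
Σ_t [0,0]: t=0:+1/2 = 1/2
(3j)²=1/10 [(1 1 2; -1 0 1)], sign=-1
⇒ 4πI² = 3/5
I = (-1)√(3/5/(4π)) = -0.21850969

-0.218510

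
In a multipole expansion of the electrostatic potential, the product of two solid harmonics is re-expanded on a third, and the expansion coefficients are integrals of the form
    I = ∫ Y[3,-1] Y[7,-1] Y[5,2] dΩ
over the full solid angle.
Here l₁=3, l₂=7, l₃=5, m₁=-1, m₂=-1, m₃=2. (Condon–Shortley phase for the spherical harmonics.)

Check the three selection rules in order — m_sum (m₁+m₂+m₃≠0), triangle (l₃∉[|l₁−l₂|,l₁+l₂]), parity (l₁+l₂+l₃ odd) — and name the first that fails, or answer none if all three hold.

azimuthal sum: -1 − 1 + 2 = 0  ✓
4 ≤ 5 ≤ 10 (triangle on l)  ✓
L = 3 + 7 + 5 = 15 (odd)  ✗

parity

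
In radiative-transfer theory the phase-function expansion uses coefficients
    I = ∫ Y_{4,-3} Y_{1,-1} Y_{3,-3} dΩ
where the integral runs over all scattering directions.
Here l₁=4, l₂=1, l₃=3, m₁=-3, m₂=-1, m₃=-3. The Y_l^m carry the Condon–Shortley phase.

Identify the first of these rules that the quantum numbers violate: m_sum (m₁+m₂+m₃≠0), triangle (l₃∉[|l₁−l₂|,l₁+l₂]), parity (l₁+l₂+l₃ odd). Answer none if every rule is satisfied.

m_sum

azimuthal sum: -3 − 1 − 3 = -7  ✗
3 ≤ 3 ≤ 5 (triangle on l)
L = 4 + 1 + 3 = 8 (even)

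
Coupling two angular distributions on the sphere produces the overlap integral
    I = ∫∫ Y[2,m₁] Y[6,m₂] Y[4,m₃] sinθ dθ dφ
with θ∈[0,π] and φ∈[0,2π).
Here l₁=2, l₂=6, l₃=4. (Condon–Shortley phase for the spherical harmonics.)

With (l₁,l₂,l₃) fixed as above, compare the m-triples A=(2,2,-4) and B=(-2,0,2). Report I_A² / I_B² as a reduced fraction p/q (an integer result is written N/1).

1/15

Same 2,6,4: normalisation and zero-m 3j drop out of the ratio.
A: Δ: 4! 0! 8! / 13! → 1/6435; sum: t=0:+1/967680 = 1/967680; 3j²(2 6 4; 2 2 -4) = Δ·Π!·Σ² = 1/6435  (sign +1)
B: Δ: 4! 0! 8! / 13! → 1/6435; sum: t=4:+1/34560 = 1/34560; 3j²(2 6 4; -2 0 2) = Δ·Π!·Σ² = 1/429  (sign +1)
I_A²/I_B² = (1/6435)/(1/429) = 1/15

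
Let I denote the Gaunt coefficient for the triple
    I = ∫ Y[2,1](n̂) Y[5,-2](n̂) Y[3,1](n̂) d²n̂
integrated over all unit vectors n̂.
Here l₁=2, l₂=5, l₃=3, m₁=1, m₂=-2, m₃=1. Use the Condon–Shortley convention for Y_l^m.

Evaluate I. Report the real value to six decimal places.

Rules hold: Σm=0, L=10 even, 3≤3≤7.
N = 5·11·7 = 385
Δ = 4!·0!·6!/11! = 1/2310
Racah Σ t=2..2: t=2:+1/144 = 1/144
⇒ 3j(2 5 3; 0 0 0)² = 10/231, sgn -1
Racah Σ t=1..1: t=1:−1/288 = -1/288
⇒ 3j(2 5 3; 1 -2 1)² = 1/22, sgn -1
4πI² = N·(3j₀)²·(3jₘ)² = 25/33
I = +1·√(0.757576/4π) = 0.24553200

0.245532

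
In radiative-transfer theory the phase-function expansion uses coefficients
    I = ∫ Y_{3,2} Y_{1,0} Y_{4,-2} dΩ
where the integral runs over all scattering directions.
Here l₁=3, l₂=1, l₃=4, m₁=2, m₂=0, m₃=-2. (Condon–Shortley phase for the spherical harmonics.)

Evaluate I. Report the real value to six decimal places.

Checks pass: Σm=0; 8 even; l₃=4∈[2,4].
(2·3+1)(2·1+1)(2·4+1) = 189
Δ: 0! 6! 2! / 9! → 1/252
sum: t=0:+1/36 = 1/36
3j²(3 1 4; 0 0 0) = Δ·Π!·Σ² = 4/63  (sign +1)
sum: t=0:+1/120 = 1/120
3j²(3 1 4; 2 0 -2) = Δ·Π!·Σ² = 1/21  (sign +1)
combine: 4πI² = 189·4/63·1/21 = 4/7
take √, sign +1: I = 0.21324362

0.213244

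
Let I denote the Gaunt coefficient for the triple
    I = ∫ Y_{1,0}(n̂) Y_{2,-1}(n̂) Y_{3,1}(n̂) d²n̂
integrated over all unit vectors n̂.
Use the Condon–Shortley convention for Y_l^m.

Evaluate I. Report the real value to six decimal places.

-0.233597

Rules hold: Σm=0, L=6 even, 1≤3≤3.
N = 3·5·7 = 105
Δ = 0!·2!·4!/7! = 1/105
Racah Σ t=0..0: t=0:+1/4 = 1/4
⇒ 3j(1 2 3; 0 0 0)² = 3/35, sgn -1
Racah Σ t=0..0: t=0:+1/6 = 1/6
⇒ 3j(1 2 3; 0 -1 1)² = 8/105, sgn +1
4πI² = N·(3j₀)²·(3jₘ)² = 24/35
I = -1·√(0.685714/4π) = -0.23359668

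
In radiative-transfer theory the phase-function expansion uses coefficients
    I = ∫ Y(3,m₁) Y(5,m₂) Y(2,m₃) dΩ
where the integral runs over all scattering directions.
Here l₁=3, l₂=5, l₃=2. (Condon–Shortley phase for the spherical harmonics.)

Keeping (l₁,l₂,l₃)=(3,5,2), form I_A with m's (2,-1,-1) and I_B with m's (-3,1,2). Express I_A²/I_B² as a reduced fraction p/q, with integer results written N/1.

Shared (l₁,l₂,l₃)=(3,5,2): N and (l;000)² cancel in I_A²/I_B².
A: Δ = 6!·0!·4!/11! = 1/2310; Racah Σ t=1..1: t=1:−1/720 = -1/720; ⇒ 3j(3 5 2; 2 -1 -1)² = 4/385, sgn +1
B: Δ = 6!·0!·4!/11! = 1/2310; Racah Σ t=6..6: t=6:+1/17280 = 1/17280; ⇒ 3j(3 5 2; -3 1 2)² = 1/2310, sgn +1
I_A²/I_B² = (4/385)/(1/2310) = 24/1

24/1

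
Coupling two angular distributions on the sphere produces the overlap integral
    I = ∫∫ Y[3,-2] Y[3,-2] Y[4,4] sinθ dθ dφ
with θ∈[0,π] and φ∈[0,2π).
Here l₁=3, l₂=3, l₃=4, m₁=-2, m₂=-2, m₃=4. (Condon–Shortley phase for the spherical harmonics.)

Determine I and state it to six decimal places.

0.214561

m-sum 0 ✓  L=10 even ✓  0≤4≤6 ✓
Π(2lᵢ+1) = 7×7×9 = 441
triangle coeff Δ(3,3,4) = 1/34650
Σ_t [0,2]: t=0:+1/72 t=1:−1/16 t=2:+1/72 = -5/144
(3j)²=2/77 [(3 3 4; 0 0 0)], sign=-1
Σ_t [1,1]: t=1:−1/576 = -1/576
(3j)²=5/99 [(3 3 4; -2 -2 4)], sign=-1
⇒ 4πI² = 70/121
I = (+1)√(70/121/(4π)) = 0.21456131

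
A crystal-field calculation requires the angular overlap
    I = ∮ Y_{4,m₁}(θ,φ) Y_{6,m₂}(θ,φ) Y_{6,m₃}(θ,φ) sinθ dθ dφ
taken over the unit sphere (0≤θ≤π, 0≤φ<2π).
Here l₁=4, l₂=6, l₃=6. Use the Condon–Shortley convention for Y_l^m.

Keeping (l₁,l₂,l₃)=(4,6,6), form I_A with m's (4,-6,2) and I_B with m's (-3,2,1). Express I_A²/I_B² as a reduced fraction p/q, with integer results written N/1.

Shared (l₁,l₂,l₃)=(4,6,6): N and (l;000)² cancel in I_A²/I_B².
A: Δ = 4!·4!·8!/17! = 1/15315300; Racah Σ t=0..0: t=0:+1/23224320 = 1/23224320; ⇒ 3j(4 6 6; 4 -6 2)² = 1/442, sgn +1
B: Δ = 4!·4!·8!/17! = 1/15315300; Racah Σ t=3..4: t=3:−1/103680 t=4:+1/82944 = 1/414720; ⇒ 3j(4 6 6; -3 2 1)² = 49/43758, sgn -1
I_A²/I_B² = (1/442)/(49/43758) = 99/49

99/49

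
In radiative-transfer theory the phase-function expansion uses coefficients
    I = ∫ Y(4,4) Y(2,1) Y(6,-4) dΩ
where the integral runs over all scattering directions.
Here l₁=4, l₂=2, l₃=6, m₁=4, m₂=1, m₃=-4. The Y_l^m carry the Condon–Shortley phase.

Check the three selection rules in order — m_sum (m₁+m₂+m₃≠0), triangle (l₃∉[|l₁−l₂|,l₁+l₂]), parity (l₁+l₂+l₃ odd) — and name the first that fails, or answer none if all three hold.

m_sum

Σmᵢ = 1  ✗
l₃∈[|l₁−l₂|,l₁+l₂]=[2,6], have l₃=6
Σlᵢ = 12 ⇒ even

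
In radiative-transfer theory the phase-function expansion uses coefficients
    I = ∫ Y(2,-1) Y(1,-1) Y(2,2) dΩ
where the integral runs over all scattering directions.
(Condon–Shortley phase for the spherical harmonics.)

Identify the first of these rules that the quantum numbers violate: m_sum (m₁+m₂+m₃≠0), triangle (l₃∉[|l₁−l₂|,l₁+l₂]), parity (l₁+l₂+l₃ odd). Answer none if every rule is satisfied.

azimuthal sum: -1 − 1 + 2 = 0  ✓
1 ≤ 2 ≤ 3 (triangle on l)  ✓
L = 2 + 1 + 2 = 5 (odd)  ✗

parity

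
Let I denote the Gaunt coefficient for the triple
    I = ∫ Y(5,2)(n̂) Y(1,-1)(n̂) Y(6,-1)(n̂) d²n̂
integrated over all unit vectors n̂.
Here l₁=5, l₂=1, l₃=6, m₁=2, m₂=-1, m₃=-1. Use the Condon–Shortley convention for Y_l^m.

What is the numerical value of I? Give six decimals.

Checks pass: Σm=0; 12 even; l₃=6∈[4,6].
(2·5+1)(2·1+1)(2·6+1) = 429
Δ: 0! 10! 2! / 13! → 1/858
sum: t=0:+1/14400 = 1/14400
3j²(5 1 6; 0 0 0) = Δ·Π!·Σ² = 6/143  (sign +1)
sum: t=0:+1/60480 = 1/60480
3j²(5 1 6; 2 -1 -1) = Δ·Π!·Σ² = 5/429  (sign -1)
combine: 4πI² = 429·6/143·5/429 = 30/143
take √, sign -1: I = -0.12920749

-0.129207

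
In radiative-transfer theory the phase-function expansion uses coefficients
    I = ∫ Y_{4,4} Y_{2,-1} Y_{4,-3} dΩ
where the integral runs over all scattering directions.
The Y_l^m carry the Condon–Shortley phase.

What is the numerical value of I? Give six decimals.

Rules hold: Σm=0, L=10 even, 2≤4≤6.
N = 9·5·9 = 405
Δ = 2!·6!·2!/11! = 1/13860
Racah Σ t=0..2: t=0:+1/192 t=1:−1/36 t=2:+1/192 = -5/288
⇒ 3j(4 2 4; 0 0 0)² = 20/693, sgn -1
Racah Σ t=0..0: t=0:+1/1440 = 1/1440
⇒ 3j(4 2 4; 4 -1 -3)² = 7/165, sgn -1
4πI² = N·(3j₀)²·(3jₘ)² = 60/121
I = +1·√(0.495868/4π) = 0.19864517

0.198645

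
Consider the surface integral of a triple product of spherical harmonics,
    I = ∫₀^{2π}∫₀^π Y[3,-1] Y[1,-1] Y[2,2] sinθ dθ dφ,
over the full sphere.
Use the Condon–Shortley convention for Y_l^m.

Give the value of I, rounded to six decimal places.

Checks pass: Σm=0; 6 even; l₃=2∈[2,4].
(2·3+1)(2·1+1)(2·2+1) = 105
Δ: 2! 4! 0! / 7! → 1/105
sum: t=1:−1/4 = -1/4
3j²(3 1 2; 0 0 0) = Δ·Π!·Σ² = 3/35  (sign -1)
sum: t=0:+1/48 = 1/48
3j²(3 1 2; -1 -1 2) = Δ·Π!·Σ² = 1/105  (sign +1)
combine: 4πI² = 105·3/35·1/105 = 3/35
take √, sign -1: I = -0.08258890

-0.082589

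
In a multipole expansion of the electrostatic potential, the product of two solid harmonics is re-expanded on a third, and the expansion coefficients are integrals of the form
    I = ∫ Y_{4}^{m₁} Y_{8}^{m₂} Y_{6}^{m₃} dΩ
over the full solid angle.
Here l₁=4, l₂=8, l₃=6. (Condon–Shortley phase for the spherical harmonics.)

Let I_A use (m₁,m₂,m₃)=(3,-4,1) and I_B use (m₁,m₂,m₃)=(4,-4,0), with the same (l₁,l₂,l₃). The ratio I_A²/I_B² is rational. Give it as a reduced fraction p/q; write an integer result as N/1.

Shared (l₁,l₂,l₃)=(4,8,6): N and (l;000)² cancel in I_A²/I_B².
A: Δ = 6!·2!·10!/19! = 1/23279256; Racah Σ t=0..1: t=0:+1/12441600 t=1:−1/7257600 = -1/17418240; ⇒ 3j(4 8 6; 3 -4 1)² = 125/25194, sgn +1
B: Δ = 6!·2!·10!/19! = 1/23279256; Racah Σ t=0..0: t=0:+1/24883200 = 1/24883200; ⇒ 3j(4 8 6; 4 -4 0)² = 70/4199, sgn +1
I_A²/I_B² = (125/25194)/(70/4199) = 25/84

25/84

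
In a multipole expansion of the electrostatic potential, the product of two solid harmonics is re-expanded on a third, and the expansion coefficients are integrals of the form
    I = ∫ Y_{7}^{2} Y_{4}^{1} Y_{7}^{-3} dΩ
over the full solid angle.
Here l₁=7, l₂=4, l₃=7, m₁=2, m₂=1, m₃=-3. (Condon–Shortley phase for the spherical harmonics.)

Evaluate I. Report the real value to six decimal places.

m-sum 0 ✓  L=18 even ✓  3≤7≤11 ✓
Π(2lᵢ+1) = 15×9×15 = 2025
triangle coeff Δ(7,4,7) = 1/58198140
Σ_t [0,4]: t=0:+1/17418240 t=1:−1/622080 t=2:+1/230400 t=3:−1/622080 t=4:+1/17418240 = 1/806400
(3j)²=2268/230945 [(7 4 7; 0 0 0)], sign=-1
Σ_t [1,4]: t=1:−1/2488320 t=2:+1/725760 t=3:−1/1935360 t=4:+1/52254720 = 5/10450944
(3j)²=31250/2909907 [(7 4 7; 2 1 -3)], sign=+1
⇒ 4πI² = 455625000/2133423721
I = (-1)√(455625000/2133423721/(4π)) = -0.13036478

-0.130365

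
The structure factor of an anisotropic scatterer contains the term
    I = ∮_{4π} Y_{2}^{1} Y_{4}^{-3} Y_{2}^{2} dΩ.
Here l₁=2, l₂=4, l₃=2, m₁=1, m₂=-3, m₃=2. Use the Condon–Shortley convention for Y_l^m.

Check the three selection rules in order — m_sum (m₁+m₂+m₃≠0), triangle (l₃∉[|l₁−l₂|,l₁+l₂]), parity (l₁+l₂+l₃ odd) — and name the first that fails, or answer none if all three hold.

none

m₁+m₂+m₃ = 1 − 3 + 2 = 0  ✓
triangle: |2−4|=2 ≤ l₃=2 ≤ 2+4=6  ✓
parity: l₁+l₂+l₃ = 8 is even  ✓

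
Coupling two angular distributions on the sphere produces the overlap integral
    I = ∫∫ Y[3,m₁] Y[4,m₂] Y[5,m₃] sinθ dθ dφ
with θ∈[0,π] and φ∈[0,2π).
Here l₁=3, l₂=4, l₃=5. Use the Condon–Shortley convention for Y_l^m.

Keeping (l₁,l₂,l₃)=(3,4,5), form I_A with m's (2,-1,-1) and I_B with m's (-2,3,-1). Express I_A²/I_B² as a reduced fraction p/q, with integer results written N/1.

Shared (l₁,l₂,l₃)=(3,4,5): N and (l;000)² cancel in I_A²/I_B².
A: Δ = 2!·4!·6!/13! = 1/180180; Racah Σ t=0..1: t=0:+1/432 t=1:−1/1152 = 5/3456; ⇒ 3j(3 4 5; 2 -1 -1)² = 625/36036, sgn +1
B: Δ = 2!·4!·6!/13! = 1/180180; Racah Σ t=1..2: t=1:−1/17280 t=2:+1/1440 = 11/17280; ⇒ 3j(3 4 5; -2 3 -1)² = 11/468, sgn +1
I_A²/I_B² = (625/36036)/(11/468) = 625/847

625/847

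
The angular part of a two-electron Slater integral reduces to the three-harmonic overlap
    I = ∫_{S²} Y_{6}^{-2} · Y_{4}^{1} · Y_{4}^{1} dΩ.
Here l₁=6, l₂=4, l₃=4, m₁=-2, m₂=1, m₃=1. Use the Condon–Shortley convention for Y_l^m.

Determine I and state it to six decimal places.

m-sum 0 ✓  L=14 even ✓  2≤4≤10 ✓
Π(2lᵢ+1) = 13×9×9 = 1053
triangle coeff Δ(6,4,4) = 1/1261260
Σ_t [2,4]: t=2:+1/4608 t=3:−1/1296 t=4:+1/4608 = -7/20736
(3j)²=20/1287 [(6 4 4; 0 0 0)], sign=-1
Σ_t [3,5]: t=3:−1/8640 t=4:+1/2304 t=5:−1/8640 = 7/34560
(3j)²=7/429 [(6 4 4; -2 1 1)], sign=-1
⇒ 4πI² = 420/1573
I = (+1)√(420/1573/(4π)) = 0.14576570

0.145766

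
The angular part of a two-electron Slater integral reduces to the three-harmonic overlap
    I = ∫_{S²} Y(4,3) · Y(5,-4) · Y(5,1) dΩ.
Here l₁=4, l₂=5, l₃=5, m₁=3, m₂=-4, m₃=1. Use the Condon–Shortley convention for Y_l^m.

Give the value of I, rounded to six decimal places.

Checks pass: Σm=0; 14 even; l₃=5∈[1,9].
(2·4+1)(2·5+1)(2·5+1) = 1089
Δ: 4! 4! 6! / 15! → 1/3153150
sum: t=0:+1/69120 t=1:−1/1728 t=2:+1/576 t=3:−1/1728 t=4:+1/69120 = 7/11520
3j²(4 5 5; 0 0 0) = Δ·Π!·Σ² = 2/143  (sign -1)
sum: t=0:+1/17280 t=1:−1/103680 = 1/20736
3j²(4 5 5; 3 -4 1) = Δ·Π!·Σ² = 10/429  (sign +1)
combine: 4πI² = 1089·2/143·10/429 = 60/169
take √, sign -1: I = -0.16808437

-0.168084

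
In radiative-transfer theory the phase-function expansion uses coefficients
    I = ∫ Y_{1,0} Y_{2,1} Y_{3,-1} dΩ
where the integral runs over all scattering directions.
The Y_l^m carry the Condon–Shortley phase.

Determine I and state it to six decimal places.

Rules hold: Σm=0, L=6 even, 1≤3≤3.
N = 3·5·7 = 105
Δ = 0!·2!·4!/7! = 1/105
Racah Σ t=0..0: t=0:+1/4 = 1/4
⇒ 3j(1 2 3; 0 0 0)² = 3/35, sgn -1
Racah Σ t=0..0: t=0:+1/6 = 1/6
⇒ 3j(1 2 3; 0 1 -1)² = 8/105, sgn +1
4πI² = N·(3j₀)²·(3jₘ)² = 24/35
I = -1·√(0.685714/4π) = -0.23359668

-0.233597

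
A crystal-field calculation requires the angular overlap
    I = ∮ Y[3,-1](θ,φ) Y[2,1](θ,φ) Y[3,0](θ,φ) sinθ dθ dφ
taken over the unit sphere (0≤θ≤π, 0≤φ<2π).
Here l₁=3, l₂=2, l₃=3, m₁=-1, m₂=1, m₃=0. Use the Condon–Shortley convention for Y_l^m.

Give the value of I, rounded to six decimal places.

Checks pass: Σm=0; 8 even; l₃=3∈[1,5].
(2·3+1)(2·2+1)(2·3+1) = 245
Δ: 2! 4! 2! / 9! → 1/3780
sum: t=0:+1/24 t=1:−1/4 t=2:+1/24 = -1/6
3j²(3 2 3; 0 0 0) = Δ·Π!·Σ² = 4/105  (sign +1)
sum: t=1:−1/12 t=2:+1/8 = 1/24
3j²(3 2 3; -1 1 0) = Δ·Π!·Σ² = 1/210  (sign -1)
combine: 4πI² = 245·4/105·1/210 = 2/45
take √, sign -1: I = -0.05947080

-0.059471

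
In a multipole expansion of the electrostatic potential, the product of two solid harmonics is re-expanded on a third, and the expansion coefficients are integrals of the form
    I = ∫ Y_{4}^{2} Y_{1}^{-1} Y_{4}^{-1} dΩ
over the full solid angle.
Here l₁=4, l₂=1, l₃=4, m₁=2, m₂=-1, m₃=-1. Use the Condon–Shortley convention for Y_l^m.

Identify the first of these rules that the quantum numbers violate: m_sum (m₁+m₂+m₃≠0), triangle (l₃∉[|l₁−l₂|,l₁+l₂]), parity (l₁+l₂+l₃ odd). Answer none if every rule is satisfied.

parity

Σmᵢ = 0  ✓
l₃∈[|l₁−l₂|,l₁+l₂]=[3,5], have l₃=4  ✓
Σlᵢ = 9 ⇒ odd  ✗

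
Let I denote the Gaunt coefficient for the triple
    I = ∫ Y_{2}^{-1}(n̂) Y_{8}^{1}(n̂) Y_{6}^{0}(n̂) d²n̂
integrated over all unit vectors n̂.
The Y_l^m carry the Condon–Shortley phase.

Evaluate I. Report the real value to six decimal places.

-0.205780

Rules hold: Σm=0, L=16 even, 6≤6≤10.
N = 5·17·13 = 1105
Δ = 4!·0!·12!/17! = 1/30940
Racah Σ t=2..2: t=2:+1/2073600 = 1/2073600
⇒ 3j(2 8 6; 0 0 0)² = 28/1105, sgn +1
Racah Σ t=3..3: t=3:−1/3110400 = -1/3110400
⇒ 3j(2 8 6; -1 1 0)² = 21/1105, sgn -1
4πI² = N·(3j₀)²·(3jₘ)² = 588/1105
I = -1·√(0.532127/4π) = -0.20577973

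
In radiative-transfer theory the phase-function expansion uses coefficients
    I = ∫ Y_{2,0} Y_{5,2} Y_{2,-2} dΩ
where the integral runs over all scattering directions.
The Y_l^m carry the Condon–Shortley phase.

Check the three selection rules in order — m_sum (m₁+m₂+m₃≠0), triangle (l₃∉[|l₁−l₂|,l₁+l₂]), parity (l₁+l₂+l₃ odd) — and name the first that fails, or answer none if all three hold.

Σmᵢ = 0  ✓
l₃∈[|l₁−l₂|,l₁+l₂]=[3,7], have l₃=2  ✗
Σlᵢ = 9 ⇒ odd

triangle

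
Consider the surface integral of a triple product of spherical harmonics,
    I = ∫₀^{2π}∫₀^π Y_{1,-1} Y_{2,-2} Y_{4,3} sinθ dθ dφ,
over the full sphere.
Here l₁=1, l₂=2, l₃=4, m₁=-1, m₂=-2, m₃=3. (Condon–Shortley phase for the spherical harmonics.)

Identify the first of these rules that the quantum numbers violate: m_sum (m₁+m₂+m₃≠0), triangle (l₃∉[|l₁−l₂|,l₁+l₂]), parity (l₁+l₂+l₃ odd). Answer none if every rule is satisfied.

m₁+m₂+m₃ = -1 − 2 + 3 = 0  ✓
triangle: |1−2|=1 ≤ l₃=4 ≤ 1+2=3  ✗
parity: l₁+l₂+l₃ = 7 is odd

triangle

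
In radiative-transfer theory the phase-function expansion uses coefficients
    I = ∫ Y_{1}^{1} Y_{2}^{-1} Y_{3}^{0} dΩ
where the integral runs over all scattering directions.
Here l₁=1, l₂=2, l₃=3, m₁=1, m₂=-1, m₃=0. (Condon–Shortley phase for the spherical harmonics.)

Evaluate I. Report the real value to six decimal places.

Checks pass: Σm=0; 6 even; l₃=3∈[1,3].
(2·1+1)(2·2+1)(2·3+1) = 105
Δ: 0! 2! 4! / 7! → 1/105
sum: t=0:+1/4 = 1/4
3j²(1 2 3; 0 0 0) = Δ·Π!·Σ² = 3/35  (sign -1)
sum: t=0:+1/12 = 1/12
3j²(1 2 3; 1 -1 0) = Δ·Π!·Σ² = 1/35  (sign -1)
combine: 4πI² = 105·3/35·1/35 = 9/35
take √, sign +1: I = 0.14304817

0.143048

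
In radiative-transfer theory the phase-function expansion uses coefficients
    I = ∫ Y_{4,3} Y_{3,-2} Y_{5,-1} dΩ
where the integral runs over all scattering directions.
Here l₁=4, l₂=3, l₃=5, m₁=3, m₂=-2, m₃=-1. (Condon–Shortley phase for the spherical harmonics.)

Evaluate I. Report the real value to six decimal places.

0.160929

m-sum 0 ✓  L=12 even ✓  1≤5≤7 ✓
Π(2lᵢ+1) = 9×7×11 = 693
triangle coeff Δ(4,3,5) = 1/180180
Σ_t [0,2]: t=0:+1/576 t=1:−1/144 t=2:+1/576 = -1/288
(3j)²=20/1001 [(4 3 5; 0 0 0)], sign=+1
Σ_t [0,1]: t=0:+1/1440 t=1:−1/17280 = 11/17280
(3j)²=11/468 [(4 3 5; 3 -2 -1)], sign=+1
⇒ 4πI² = 55/169
I = (+1)√(55/169/(4π)) = 0.16092854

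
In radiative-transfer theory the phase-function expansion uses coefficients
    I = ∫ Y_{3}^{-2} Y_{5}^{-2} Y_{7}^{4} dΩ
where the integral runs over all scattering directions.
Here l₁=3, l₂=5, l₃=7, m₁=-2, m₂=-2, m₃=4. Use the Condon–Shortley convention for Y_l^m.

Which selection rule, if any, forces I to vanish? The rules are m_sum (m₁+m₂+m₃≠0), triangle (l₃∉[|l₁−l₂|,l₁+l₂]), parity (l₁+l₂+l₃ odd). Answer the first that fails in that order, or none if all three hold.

m₁+m₂+m₃ = -2 − 2 + 4 = 0  ✓
triangle: |3−5|=2 ≤ l₃=7 ≤ 3+5=8  ✓
parity: l₁+l₂+l₃ = 15 is odd  ✗

parity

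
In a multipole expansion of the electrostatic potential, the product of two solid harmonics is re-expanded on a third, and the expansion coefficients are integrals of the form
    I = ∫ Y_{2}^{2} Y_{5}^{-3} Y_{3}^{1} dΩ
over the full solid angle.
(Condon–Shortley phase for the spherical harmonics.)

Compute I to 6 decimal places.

Checks pass: Σm=0; 10 even; l₃=3∈[3,7].
(2·2+1)(2·5+1)(2·3+1) = 385
Δ: 4! 0! 6! / 11! → 1/2310
sum: t=2:+1/144 = 1/144
3j²(2 5 3; 0 0 0) = Δ·Π!·Σ² = 10/231  (sign -1)
sum: t=0:+1/1152 = 1/1152
3j²(2 5 3; 2 -3 1) = Δ·Π!·Σ² = 1/33  (sign +1)
combine: 4πI² = 385·10/231·1/33 = 50/99
take √, sign -1: I = -0.20047604

-0.200476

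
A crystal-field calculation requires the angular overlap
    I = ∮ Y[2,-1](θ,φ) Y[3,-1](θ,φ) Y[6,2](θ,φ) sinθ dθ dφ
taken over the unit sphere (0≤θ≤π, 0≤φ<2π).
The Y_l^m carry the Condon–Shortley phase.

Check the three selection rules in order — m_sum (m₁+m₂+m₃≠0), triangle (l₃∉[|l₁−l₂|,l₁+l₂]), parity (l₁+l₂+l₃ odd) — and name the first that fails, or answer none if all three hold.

triangle

azimuthal sum: -1 − 1 + 2 = 0  ✓
1 ≤ 6 ≤ 5 (triangle on l)  ✗
L = 2 + 3 + 6 = 11 (odd)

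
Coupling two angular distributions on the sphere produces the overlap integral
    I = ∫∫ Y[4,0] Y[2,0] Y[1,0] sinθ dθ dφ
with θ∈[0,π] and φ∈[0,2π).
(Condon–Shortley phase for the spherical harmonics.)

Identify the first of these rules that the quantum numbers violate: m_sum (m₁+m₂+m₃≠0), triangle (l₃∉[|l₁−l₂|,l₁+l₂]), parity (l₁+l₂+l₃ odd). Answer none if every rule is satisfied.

triangle

Σmᵢ = 0  ✓
l₃∈[|l₁−l₂|,l₁+l₂]=[2,6], have l₃=1  ✗
Σlᵢ = 7 ⇒ odd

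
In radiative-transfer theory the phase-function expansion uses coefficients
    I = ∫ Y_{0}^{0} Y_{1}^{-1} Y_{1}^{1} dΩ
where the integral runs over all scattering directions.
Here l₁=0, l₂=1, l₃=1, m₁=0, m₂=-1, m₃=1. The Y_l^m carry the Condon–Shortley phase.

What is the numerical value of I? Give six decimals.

-0.282095

Rules hold: Σm=0, L=2 even, 1≤1≤1.
N = 1·3·3 = 9
Δ = 0!·0!·2!/3! = 1/3
Racah Σ t=0..0: t=0:+1/1 = 1/1
⇒ 3j(0 1 1; 0 0 0)² = 1/3, sgn -1
Racah Σ t=0..0: t=0:+1/2 = 1/2
⇒ 3j(0 1 1; 0 -1 1)² = 1/3, sgn +1
4πI² = N·(3j₀)²·(3jₘ)² = 1/1
I = -1·√(1/4π) = -0.28209479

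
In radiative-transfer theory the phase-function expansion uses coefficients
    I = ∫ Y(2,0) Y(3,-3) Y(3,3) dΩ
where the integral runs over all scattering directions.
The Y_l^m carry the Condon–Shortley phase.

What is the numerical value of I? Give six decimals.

0.210261

Checks pass: Σm=0; 8 even; l₃=3∈[1,5].
(2·2+1)(2·3+1)(2·3+1) = 245
Δ: 2! 2! 4! / 9! → 1/3780
sum: t=0:+1/24 t=1:−1/4 t=2:+1/24 = -1/6
3j²(2 3 3; 0 0 0) = Δ·Π!·Σ² = 4/105  (sign +1)
sum: t=0:+1/96 = 1/96
3j²(2 3 3; 0 -3 3) = Δ·Π!·Σ² = 5/84  (sign +1)
combine: 4πI² = 245·4/105·5/84 = 5/9
take √, sign +1: I = 0.21026104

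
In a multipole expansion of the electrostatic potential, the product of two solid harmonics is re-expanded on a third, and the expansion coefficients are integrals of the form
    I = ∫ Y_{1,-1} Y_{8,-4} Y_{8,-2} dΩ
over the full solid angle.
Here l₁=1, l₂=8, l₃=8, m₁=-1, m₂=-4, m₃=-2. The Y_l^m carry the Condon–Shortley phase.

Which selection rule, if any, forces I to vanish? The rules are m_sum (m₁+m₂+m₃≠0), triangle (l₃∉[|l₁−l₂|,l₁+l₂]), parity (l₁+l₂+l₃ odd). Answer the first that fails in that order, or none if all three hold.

m_sum

Σmᵢ = -7  ✗
l₃∈[|l₁−l₂|,l₁+l₂]=[7,9], have l₃=8
Σlᵢ = 17 ⇒ odd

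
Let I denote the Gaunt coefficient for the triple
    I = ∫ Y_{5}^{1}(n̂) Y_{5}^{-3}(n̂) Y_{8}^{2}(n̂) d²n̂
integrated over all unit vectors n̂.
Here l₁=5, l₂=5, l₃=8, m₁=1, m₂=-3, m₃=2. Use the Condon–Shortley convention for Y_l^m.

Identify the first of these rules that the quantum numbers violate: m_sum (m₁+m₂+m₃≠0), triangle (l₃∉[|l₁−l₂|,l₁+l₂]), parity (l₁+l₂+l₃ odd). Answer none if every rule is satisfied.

none

m₁+m₂+m₃ = 1 − 3 + 2 = 0  ✓
triangle: |5−5|=0 ≤ l₃=8 ≤ 5+5=10  ✓
parity: l₁+l₂+l₃ = 18 is even  ✓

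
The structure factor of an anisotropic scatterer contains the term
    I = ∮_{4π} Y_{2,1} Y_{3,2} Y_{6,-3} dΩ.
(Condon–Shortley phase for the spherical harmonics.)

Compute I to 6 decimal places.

triangle: need 1≤l₃≤5, have 6; I=0

0.000000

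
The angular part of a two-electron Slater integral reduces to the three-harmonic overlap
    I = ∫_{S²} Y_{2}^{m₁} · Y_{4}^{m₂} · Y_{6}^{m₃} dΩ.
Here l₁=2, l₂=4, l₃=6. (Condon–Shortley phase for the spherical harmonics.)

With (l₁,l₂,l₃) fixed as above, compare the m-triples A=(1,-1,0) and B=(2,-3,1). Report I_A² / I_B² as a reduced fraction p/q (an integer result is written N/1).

l's match ⇒ only the (l;m) 3-j factors differ between A and B.
A: triangle coeff Δ(2,4,6) = 1/6435; Σ_t [0,0]: t=0:+1/4320 = 1/4320; (3j)²=8/429 [(2 4 6; 1 -1 0)], sign=+1
B: triangle coeff Δ(2,4,6) = 1/6435; Σ_t [0,0]: t=0:+1/120960 = 1/120960; (3j)²=1/1287 [(2 4 6; 2 -3 1)], sign=-1
I_A²/I_B² = (8/429)/(1/1287) = 24/1

24/1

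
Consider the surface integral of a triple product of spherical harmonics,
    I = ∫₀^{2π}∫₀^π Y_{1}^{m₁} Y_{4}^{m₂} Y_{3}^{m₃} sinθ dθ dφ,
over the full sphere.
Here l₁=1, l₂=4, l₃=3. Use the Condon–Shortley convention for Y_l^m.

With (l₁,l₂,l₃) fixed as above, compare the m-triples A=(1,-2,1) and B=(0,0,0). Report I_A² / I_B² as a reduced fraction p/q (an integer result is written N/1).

Shared (l₁,l₂,l₃)=(1,4,3): N and (l;000)² cancel in I_A²/I_B².
A: Δ = 2!·0!·6!/9! = 1/252; Racah Σ t=0..0: t=0:+1/96 = 1/96; ⇒ 3j(1 4 3; 1 -2 1)² = 5/84, sgn +1
B: Δ = 2!·0!·6!/9! = 1/252; Racah Σ t=1..1: t=1:−1/36 = -1/36; ⇒ 3j(1 4 3; 0 0 0)² = 4/63, sgn +1
I_A²/I_B² = (5/84)/(4/63) = 15/16

15/16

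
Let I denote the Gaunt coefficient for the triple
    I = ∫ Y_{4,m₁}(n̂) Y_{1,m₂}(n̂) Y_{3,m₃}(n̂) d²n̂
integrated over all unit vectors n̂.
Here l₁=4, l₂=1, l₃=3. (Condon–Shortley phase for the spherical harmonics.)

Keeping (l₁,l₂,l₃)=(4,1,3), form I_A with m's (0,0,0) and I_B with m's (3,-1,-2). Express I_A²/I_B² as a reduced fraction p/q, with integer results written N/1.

16/21

Shared (l₁,l₂,l₃)=(4,1,3): N and (l;000)² cancel in I_A²/I_B².
A: Δ = 2!·6!·0!/9! = 1/252; Racah Σ t=1..1: t=1:−1/36 = -1/36; ⇒ 3j(4 1 3; 0 0 0)² = 4/63, sgn +1
B: Δ = 2!·6!·0!/9! = 1/252; Racah Σ t=0..0: t=0:+1/240 = 1/240; ⇒ 3j(4 1 3; 3 -1 -2)² = 1/12, sgn -1
I_A²/I_B² = (4/63)/(1/12) = 16/21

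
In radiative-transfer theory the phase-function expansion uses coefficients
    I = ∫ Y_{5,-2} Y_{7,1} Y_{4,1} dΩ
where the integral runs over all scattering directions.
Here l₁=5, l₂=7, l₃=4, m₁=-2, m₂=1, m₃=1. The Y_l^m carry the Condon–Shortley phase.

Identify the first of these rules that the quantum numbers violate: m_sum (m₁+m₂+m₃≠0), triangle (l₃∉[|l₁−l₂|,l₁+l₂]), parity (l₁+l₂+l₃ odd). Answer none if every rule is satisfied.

none

azimuthal sum: -2 + 1 + 1 = 0  ✓
2 ≤ 4 ≤ 12 (triangle on l)  ✓
L = 5 + 7 + 4 = 16 (even)  ✓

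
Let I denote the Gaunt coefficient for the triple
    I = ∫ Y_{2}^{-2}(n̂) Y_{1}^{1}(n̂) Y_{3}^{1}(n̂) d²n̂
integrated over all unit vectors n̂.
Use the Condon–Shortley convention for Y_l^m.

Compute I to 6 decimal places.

Rules hold: Σm=0, L=6 even, 1≤3≤3.
N = 5·3·7 = 105
Δ = 0!·4!·2!/7! = 1/105
Racah Σ t=0..0: t=0:+1/4 = 1/4
⇒ 3j(2 1 3; 0 0 0)² = 3/35, sgn -1
Racah Σ t=0..0: t=0:+1/48 = 1/48
⇒ 3j(2 1 3; -2 1 1)² = 1/105, sgn +1
4πI² = N·(3j₀)²·(3jₘ)² = 3/35
I = -1·√(0.0857143/4π) = -0.08258890

-0.082589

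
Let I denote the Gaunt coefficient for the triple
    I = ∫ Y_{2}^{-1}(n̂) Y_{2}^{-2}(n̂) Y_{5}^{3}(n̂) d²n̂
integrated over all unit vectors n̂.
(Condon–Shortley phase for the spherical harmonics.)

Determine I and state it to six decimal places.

0.000000

|2−2|≤5≤2+2 violated ⇒ I = 0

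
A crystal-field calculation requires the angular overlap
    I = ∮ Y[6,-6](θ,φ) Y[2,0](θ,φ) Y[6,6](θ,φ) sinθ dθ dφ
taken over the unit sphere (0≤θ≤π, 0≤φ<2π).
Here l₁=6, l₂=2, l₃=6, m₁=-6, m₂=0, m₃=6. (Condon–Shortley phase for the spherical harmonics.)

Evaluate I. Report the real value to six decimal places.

-0.252313

Rules hold: Σm=0, L=14 even, 4≤6≤8.
N = 13·5·13 = 845
Δ = 2!·10!·2!/15! = 1/90090
Racah Σ t=0..2: t=0:+1/69120 t=1:−1/14400 t=2:+1/69120 = -7/172800
⇒ 3j(6 2 6; 0 0 0)² = 14/715, sgn -1
Racah Σ t=2..2: t=2:+1/14515200 = 1/14515200
⇒ 3j(6 2 6; -6 0 6)² = 22/455, sgn +1
4πI² = N·(3j₀)²·(3jₘ)² = 4/5
I = -1·√(0.8/4π) = -0.25231325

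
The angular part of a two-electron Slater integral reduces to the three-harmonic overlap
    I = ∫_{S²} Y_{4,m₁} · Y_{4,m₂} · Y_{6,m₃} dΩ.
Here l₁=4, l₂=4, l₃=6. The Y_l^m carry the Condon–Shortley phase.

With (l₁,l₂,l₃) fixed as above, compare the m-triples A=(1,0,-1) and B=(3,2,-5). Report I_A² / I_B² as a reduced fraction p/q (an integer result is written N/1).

Same 4,4,6: normalisation and zero-m 3j drop out of the ratio.
A: Δ: 2! 6! 6! / 15! → 1/1261260; sum: t=0:+1/3456 t=1:−1/1728 t=2:+1/11520 = -7/34560; 3j²(4 4 6; 1 0 -1) = Δ·Π!·Σ² = 7/858  (sign +1)
B: Δ: 2! 6! 6! / 15! → 1/1261260; sum: t=0:+1/172800 t=1:−1/86400 = -1/172800; 3j²(4 4 6; 3 2 -5) = Δ·Π!·Σ² = 1/130  (sign +1)
I_A²/I_B² = (7/858)/(1/130) = 35/33

35/33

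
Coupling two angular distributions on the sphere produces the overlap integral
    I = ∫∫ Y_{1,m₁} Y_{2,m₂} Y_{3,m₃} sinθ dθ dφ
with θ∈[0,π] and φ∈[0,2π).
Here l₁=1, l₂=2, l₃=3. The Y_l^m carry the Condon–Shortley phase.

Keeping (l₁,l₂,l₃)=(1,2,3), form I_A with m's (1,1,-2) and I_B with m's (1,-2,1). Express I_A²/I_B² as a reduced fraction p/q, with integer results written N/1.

10/1

Shared (l₁,l₂,l₃)=(1,2,3): N and (l;000)² cancel in I_A²/I_B².
A: Δ = 0!·2!·4!/7! = 1/105; Racah Σ t=0..0: t=0:+1/12 = 1/12; ⇒ 3j(1 2 3; 1 1 -2)² = 2/21, sgn -1
B: Δ = 0!·2!·4!/7! = 1/105; Racah Σ t=0..0: t=0:+1/48 = 1/48; ⇒ 3j(1 2 3; 1 -2 1)² = 1/105, sgn +1
I_A²/I_B² = (2/21)/(1/105) = 10/1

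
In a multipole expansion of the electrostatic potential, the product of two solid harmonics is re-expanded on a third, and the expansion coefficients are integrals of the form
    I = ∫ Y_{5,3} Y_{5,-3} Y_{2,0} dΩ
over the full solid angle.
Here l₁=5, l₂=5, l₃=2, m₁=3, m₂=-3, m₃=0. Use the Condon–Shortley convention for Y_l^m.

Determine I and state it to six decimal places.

-0.016174

Checks pass: Σm=0; 12 even; l₃=2∈[0,10].
(2·5+1)(2·5+1)(2·2+1) = 605
Δ: 8! 2! 2! / 13! → 1/38610
sum: t=3:−1/2880 t=4:+1/576 t=5:−1/2880 = 1/960
3j²(5 5 2; 0 0 0) = Δ·Π!·Σ² = 10/429  (sign +1)
sum: t=0:+1/161280 t=1:−1/5040 t=2:+1/5760 = -1/53760
3j²(5 5 2; 3 -3 0) = Δ·Π!·Σ² = 1/4290  (sign -1)
combine: 4πI² = 605·10/429·1/4290 = 5/1521
take √, sign -1: I = -0.01617393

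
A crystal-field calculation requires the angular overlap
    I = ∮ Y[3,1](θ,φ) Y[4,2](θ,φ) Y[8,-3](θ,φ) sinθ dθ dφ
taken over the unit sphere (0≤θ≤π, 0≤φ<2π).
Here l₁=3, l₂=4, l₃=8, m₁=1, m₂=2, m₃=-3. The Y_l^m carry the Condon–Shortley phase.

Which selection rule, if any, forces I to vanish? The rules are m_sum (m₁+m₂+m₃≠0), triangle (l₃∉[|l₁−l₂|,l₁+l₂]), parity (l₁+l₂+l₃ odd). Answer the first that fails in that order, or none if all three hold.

triangle

m₁+m₂+m₃ = 1 + 2 − 3 = 0  ✓
triangle: |3−4|=1 ≤ l₃=8 ≤ 3+4=7  ✗
parity: l₁+l₂+l₃ = 15 is odd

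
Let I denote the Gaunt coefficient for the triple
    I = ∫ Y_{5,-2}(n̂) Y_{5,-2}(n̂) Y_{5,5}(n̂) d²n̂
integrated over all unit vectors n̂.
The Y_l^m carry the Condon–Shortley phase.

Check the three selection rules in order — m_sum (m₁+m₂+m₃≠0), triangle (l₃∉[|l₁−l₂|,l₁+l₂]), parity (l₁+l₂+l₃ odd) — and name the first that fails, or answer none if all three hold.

m₁+m₂+m₃ = -2 − 2 + 5 = 1  ✗
triangle: |5−5|=0 ≤ l₃=5 ≤ 5+5=10
parity: l₁+l₂+l₃ = 15 is odd

m_sum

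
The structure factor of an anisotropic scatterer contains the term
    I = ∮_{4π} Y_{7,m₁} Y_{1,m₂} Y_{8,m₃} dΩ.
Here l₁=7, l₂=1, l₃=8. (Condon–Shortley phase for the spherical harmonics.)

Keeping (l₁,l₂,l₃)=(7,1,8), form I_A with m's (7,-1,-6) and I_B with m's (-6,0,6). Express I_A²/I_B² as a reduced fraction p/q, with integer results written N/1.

Shared (l₁,l₂,l₃)=(7,1,8): N and (l;000)² cancel in I_A²/I_B².
A: Δ = 0!·14!·2!/17! = 1/2040; Racah Σ t=0..0: t=0:+1/174356582400 = 1/174356582400; ⇒ 3j(7 1 8; 7 -1 -6)² = 1/2040, sgn +1
B: Δ = 0!·14!·2!/17! = 1/2040; Racah Σ t=0..0: t=0:+1/6227020800 = 1/6227020800; ⇒ 3j(7 1 8; -6 0 6)² = 7/510, sgn +1
I_A²/I_B² = (1/2040)/(7/510) = 1/28

1/28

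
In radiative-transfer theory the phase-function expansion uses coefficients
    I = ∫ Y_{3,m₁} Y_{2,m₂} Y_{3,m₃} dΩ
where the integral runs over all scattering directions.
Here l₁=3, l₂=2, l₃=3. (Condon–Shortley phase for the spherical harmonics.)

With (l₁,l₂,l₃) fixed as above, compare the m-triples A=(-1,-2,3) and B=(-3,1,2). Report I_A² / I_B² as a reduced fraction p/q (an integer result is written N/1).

l's match ⇒ only the (l;m) 3-j factors differ between A and B.
A: triangle coeff Δ(3,2,3) = 1/3780; Σ_t [0,0]: t=0:+1/96 = 1/96; (3j)²=1/42 [(3 2 3; -1 -2 3)], sign=+1
B: triangle coeff Δ(3,2,3) = 1/3780; Σ_t [2,2]: t=2:+1/48 = 1/48; (3j)²=5/84 [(3 2 3; -3 1 2)], sign=-1
I_A²/I_B² = (1/42)/(5/84) = 2/5

2/5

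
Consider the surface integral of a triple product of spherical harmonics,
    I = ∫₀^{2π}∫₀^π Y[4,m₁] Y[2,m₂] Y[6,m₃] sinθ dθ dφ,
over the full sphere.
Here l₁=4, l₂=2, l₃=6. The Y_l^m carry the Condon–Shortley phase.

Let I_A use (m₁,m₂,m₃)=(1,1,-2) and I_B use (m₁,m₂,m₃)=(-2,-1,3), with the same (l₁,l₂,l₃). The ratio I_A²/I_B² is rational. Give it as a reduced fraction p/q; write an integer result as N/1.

Shared (l₁,l₂,l₃)=(4,2,6): N and (l;000)² cancel in I_A²/I_B².
A: Δ = 0!·8!·4!/13! = 1/6435; Racah Σ t=0..0: t=0:+1/4320 = 1/4320; ⇒ 3j(4 2 6; 1 1 -2)² = 224/6435, sgn +1
B: Δ = 0!·8!·4!/13! = 1/6435; Racah Σ t=0..0: t=0:+1/8640 = 1/8640; ⇒ 3j(4 2 6; -2 -1 3)² = 28/715, sgn -1
I_A²/I_B² = (224/6435)/(28/715) = 8/9

8/9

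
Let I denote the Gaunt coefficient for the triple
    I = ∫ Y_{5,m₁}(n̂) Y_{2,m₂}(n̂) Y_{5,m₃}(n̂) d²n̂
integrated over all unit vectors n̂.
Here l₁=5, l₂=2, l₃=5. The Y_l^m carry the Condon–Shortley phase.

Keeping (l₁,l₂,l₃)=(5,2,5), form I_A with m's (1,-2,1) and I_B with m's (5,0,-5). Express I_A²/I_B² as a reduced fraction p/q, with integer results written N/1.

Same 5,2,5: normalisation and zero-m 3j drop out of the ratio.
A: Δ: 2! 8! 2! / 13! → 1/38610; sum: t=0:+1/2304 = 1/2304; 3j²(5 2 5; 1 -2 1) = Δ·Π!·Σ² = 5/143  (sign +1)
B: Δ: 2! 8! 2! / 13! → 1/38610; sum: t=0:+1/161280 = 1/161280; 3j²(5 2 5; 5 0 -5) = Δ·Π!·Σ² = 15/286  (sign +1)
I_A²/I_B² = (5/143)/(15/286) = 2/3

2/3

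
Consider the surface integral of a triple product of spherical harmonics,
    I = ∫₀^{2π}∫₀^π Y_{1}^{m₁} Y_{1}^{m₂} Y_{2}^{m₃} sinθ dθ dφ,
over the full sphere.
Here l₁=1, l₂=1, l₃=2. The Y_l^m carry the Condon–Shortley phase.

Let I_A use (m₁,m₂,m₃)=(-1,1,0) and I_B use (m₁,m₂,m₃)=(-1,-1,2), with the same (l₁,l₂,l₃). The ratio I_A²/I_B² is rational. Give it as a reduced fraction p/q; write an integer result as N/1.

l's match ⇒ only the (l;m) 3-j factors differ between A and B.
A: triangle coeff Δ(1,1,2) = 1/30; Σ_t [0,0]: t=0:+1/4 = 1/4; (3j)²=1/30 [(1 1 2; -1 1 0)], sign=+1
B: triangle coeff Δ(1,1,2) = 1/30; Σ_t [0,0]: t=0:+1/4 = 1/4; (3j)²=1/5 [(1 1 2; -1 -1 2)], sign=+1
I_A²/I_B² = (1/30)/(1/5) = 1/6

1/6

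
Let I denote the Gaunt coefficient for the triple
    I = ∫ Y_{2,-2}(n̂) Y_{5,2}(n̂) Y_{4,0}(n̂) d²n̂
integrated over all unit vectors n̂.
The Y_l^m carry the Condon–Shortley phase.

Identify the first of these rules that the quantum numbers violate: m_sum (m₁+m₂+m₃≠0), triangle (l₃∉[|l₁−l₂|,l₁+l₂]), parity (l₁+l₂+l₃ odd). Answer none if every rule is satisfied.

parity

Σmᵢ = 0  ✓
l₃∈[|l₁−l₂|,l₁+l₂]=[3,7], have l₃=4  ✓
Σlᵢ = 11 ⇒ odd  ✗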